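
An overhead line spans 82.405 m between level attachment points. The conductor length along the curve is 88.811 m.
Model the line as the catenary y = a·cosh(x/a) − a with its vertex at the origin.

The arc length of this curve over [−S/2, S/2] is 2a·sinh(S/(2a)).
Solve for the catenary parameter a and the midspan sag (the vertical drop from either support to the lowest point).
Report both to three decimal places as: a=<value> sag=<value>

seed: a₀ = √(S³/(24(L−S))) = √(82.405³/(24·6.406)) = 60.329713
iter 1: u=0.682955  f(a)=+1.511e-01  f'(a)=-2.224e-01  a ← 60.329713 − (+1.511e-01/-2.224e-01) = 61.008854
iter 2: u=0.675353  f(a)=+2.589e-03  f'(a)=-2.149e-01  a ← 61.008854 − (+2.589e-03/-2.149e-01) = 61.020902
iter 3: u=0.675219  f(a)=+7.897e-07  f'(a)=-2.147e-01  a ← 61.020902 − (+7.897e-07/-2.147e-01) = 61.020905
iter 4: u=0.675219  f(a)=+7.105e-14  f'(a)=-2.147e-01  a ← 61.020905 − (+7.105e-14/-2.147e-01) = 61.020905
converged: |Δa| < 1e-12 after 4 iterations
sag = a·(cosh(S/(2a)) − 1) = 61.020905·(cosh(0.675219) − 1) = 14.446964
T_max/T_min = cosh(S/(2a)) = 1.236754

a=61.021 sag=14.447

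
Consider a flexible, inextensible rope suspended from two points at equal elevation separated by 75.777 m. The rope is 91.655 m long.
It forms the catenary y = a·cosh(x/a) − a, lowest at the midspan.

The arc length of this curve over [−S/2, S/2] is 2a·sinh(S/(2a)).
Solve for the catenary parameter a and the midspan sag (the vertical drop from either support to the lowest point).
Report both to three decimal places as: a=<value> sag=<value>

a=34.806 sag=22.741

seed: a₀ = √(S³/(24(L−S))) = √(75.777³/(24·15.878)) = 33.791120
iter 1: u=1.121256  f(a)=+1.029e+00  f'(a)=-1.063e+00  a ← 33.791120 − (+1.029e+00/-1.063e+00) = 34.758351
iter 2: u=1.090055  f(a)=+4.581e-02  f'(a)=-9.705e-01  a ← 34.758351 − (+4.581e-02/-9.705e-01) = 34.805555
iter 3: u=1.088576  f(a)=+1.003e-04  f'(a)=-9.663e-01  a ← 34.805555 − (+1.003e-04/-9.663e-01) = 34.805658
iter 4: u=1.088573  f(a)=+4.828e-10  f'(a)=-9.663e-01  a ← 34.805658 − (+4.828e-10/-9.663e-01) = 34.805658
iter 5: u=1.088573  f(a)=+0.000e+00  f'(a)=-9.663e-01  a ← 34.805658 − (+0.000e+00/-9.663e-01) = 34.805658
converged: |Δa| < 1e-12 after 5 iterations
sag = a·(cosh(S/(2a)) − 1) = 34.805658·(cosh(1.088573) − 1) = 22.740789
T_max/T_min = cosh(S/(2a)) = 1.653365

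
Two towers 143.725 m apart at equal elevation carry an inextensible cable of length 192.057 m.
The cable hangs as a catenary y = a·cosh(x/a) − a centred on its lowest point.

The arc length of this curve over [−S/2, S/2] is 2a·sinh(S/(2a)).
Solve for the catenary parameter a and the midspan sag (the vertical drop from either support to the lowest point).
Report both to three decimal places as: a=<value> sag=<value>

a=52.968 sag=56.700

seed: a₀ = √(S³/(24(L−S))) = √(143.725³/(24·48.332)) = 50.591257
iter 1: u=1.420453  f(a)=+5.117e+00  f'(a)=-2.325e+00  a ← 50.591257 − (+5.117e+00/-2.325e+00) = 52.792018
iter 2: u=1.361238  f(a)=+3.528e-01  f'(a)=-2.014e+00  a ← 52.792018 − (+3.528e-01/-2.014e+00) = 52.967163
iter 3: u=1.356737  f(a)=+1.952e-03  f'(a)=-1.992e+00  a ← 52.967163 − (+1.952e-03/-1.992e+00) = 52.968142
iter 4: u=1.356712  f(a)=+6.050e-08  f'(a)=-1.992e+00  a ← 52.968142 − (+6.050e-08/-1.992e+00) = 52.968142
iter 5: u=1.356712  f(a)=+2.842e-14  f'(a)=-1.992e+00  a ← 52.968142 − (+2.842e-14/-1.992e+00) = 52.968142
converged: |Δa| < 1e-12 after 5 iterations
sag = a·(cosh(S/(2a)) − 1) = 52.968142·(cosh(1.356712) − 1) = 56.699979
T_max/T_min = cosh(S/(2a)) = 2.070454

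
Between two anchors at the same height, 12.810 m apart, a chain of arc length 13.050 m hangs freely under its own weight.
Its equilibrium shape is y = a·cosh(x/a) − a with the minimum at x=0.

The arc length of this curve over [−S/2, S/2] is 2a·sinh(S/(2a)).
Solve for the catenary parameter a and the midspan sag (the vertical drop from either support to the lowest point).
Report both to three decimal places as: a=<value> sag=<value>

a=19.157 sag=1.081

seed: a₀ = √(S³/(24(L−S))) = √(12.810³/(24·0.240)) = 19.103478
iter 1: u=0.335279  f(a)=+1.353e-03  f'(a)=-2.541e-02  a ← 19.103478 − (+1.353e-03/-2.541e-02) = 19.156708
iter 2: u=0.334348  f(a)=+5.674e-06  f'(a)=-2.520e-02  a ← 19.156708 − (+5.674e-06/-2.520e-02) = 19.156933
iter 3: u=0.334344  f(a)=+1.008e-10  f'(a)=-2.520e-02  a ← 19.156933 − (+1.008e-10/-2.520e-02) = 19.156933
iter 4: u=0.334344  f(a)=-1.776e-15  f'(a)=-2.520e-02  a ← 19.156933 − (-1.776e-15/-2.520e-02) = 19.156933
converged: |Δa| < 1e-12 after 4 iterations
sag = a·(cosh(S/(2a)) − 1) = 19.156933·(cosh(0.334344) − 1) = 1.080747
T_max/T_min = cosh(S/(2a)) = 1.056415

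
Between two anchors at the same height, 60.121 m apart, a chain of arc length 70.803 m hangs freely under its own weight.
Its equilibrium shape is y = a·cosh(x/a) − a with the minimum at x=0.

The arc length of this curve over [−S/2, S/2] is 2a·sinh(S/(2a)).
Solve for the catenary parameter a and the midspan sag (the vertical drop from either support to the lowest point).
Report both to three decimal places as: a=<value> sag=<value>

seed: a₀ = √(S³/(24(L−S))) = √(60.121³/(24·10.682)) = 29.114369
iter 1: u=1.032497  f(a)=+5.840e-01  f'(a)=-8.151e-01  a ← 29.114369 − (+5.840e-01/-8.151e-01) = 29.830937
iter 2: u=1.007695  f(a)=+2.226e-02  f'(a)=-7.540e-01  a ← 29.830937 − (+2.226e-02/-7.540e-01) = 29.860455
iter 3: u=1.006699  f(a)=+3.516e-05  f'(a)=-7.516e-01  a ← 29.860455 − (+3.516e-05/-7.516e-01) = 29.860502
iter 4: u=1.006698  f(a)=+8.804e-11  f'(a)=-7.516e-01  a ← 29.860502 − (+8.804e-11/-7.516e-01) = 29.860502
iter 5: u=1.006698  f(a)=+0.000e+00  f'(a)=-7.516e-01  a ← 29.860502 − (+0.000e+00/-7.516e-01) = 29.860502
converged: |Δa| < 1e-12 after 5 iterations
sag = a·(cosh(S/(2a)) − 1) = 29.860502·(cosh(1.006698) − 1) = 16.452733
T_max/T_min = cosh(S/(2a)) = 1.550986

a=29.861 sag=16.453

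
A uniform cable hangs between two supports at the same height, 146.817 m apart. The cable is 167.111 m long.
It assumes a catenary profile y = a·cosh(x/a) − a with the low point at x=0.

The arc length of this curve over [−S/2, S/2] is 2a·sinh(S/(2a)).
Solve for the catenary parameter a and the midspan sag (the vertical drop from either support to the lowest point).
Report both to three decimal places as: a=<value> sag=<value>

a=82.228 sag=35.002

seed: a₀ = √(S³/(24(L−S))) = √(146.817³/(24·20.294)) = 80.607429
iter 1: u=0.910691  f(a)=+8.584e-01  f'(a)=-5.465e-01  a ← 80.607429 − (+8.584e-01/-5.465e-01) = 82.177956
iter 2: u=0.893287  f(a)=+2.573e-02  f'(a)=-5.142e-01  a ← 82.177956 − (+2.573e-02/-5.142e-01) = 82.227989
iter 3: u=0.892743  f(a)=+2.470e-05  f'(a)=-5.132e-01  a ← 82.227989 − (+2.470e-05/-5.132e-01) = 82.228037
iter 4: u=0.892743  f(a)=+2.285e-11  f'(a)=-5.132e-01  a ← 82.228037 − (+2.285e-11/-5.132e-01) = 82.228037
converged: |Δa| < 1e-12 after 4 iterations
sag = a·(cosh(S/(2a)) − 1) = 82.228037·(cosh(0.892743) − 1) = 35.002384
T_max/T_min = cosh(S/(2a)) = 1.425675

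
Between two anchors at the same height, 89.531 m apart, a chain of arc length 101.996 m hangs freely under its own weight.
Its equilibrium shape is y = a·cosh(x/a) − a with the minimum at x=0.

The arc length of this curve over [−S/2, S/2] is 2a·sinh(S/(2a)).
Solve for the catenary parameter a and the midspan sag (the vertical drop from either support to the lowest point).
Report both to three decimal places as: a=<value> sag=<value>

a=49.970 sag=21.429

seed: a₀ = √(S³/(24(L−S))) = √(89.531³/(24·12.465)) = 48.978828
iter 1: u=0.913977  f(a)=+5.311e-01  f'(a)=-5.528e-01  a ← 48.978828 − (+5.311e-01/-5.528e-01) = 49.939587
iter 2: u=0.896393  f(a)=+1.603e-02  f'(a)=-5.199e-01  a ← 49.939587 − (+1.603e-02/-5.199e-01) = 49.970420
iter 3: u=0.895840  f(a)=+1.561e-05  f'(a)=-5.189e-01  a ← 49.970420 − (+1.561e-05/-5.189e-01) = 49.970450
iter 4: u=0.895839  f(a)=+1.484e-11  f'(a)=-5.189e-01  a ← 49.970450 − (+1.484e-11/-5.189e-01) = 49.970450
converged: |Δa| < 1e-12 after 4 iterations
sag = a·(cosh(S/(2a)) − 1) = 49.970450·(cosh(0.895839) − 1) = 21.428723
T_max/T_min = cosh(S/(2a)) = 1.428828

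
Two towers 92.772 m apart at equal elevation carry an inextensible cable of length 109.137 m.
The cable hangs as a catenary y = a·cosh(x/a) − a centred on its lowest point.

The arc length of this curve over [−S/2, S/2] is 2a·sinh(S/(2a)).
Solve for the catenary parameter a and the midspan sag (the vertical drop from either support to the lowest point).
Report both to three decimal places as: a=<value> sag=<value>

a=46.236 sag=25.287

seed: a₀ = √(S³/(24(L−S))) = √(92.772³/(24·16.365)) = 45.088081
iter 1: u=1.028786  f(a)=+8.882e-01  f'(a)=-8.057e-01  a ← 45.088081 − (+8.882e-01/-8.057e-01) = 46.190451
iter 2: u=1.004234  f(a)=+3.362e-02  f'(a)=-7.458e-01  a ← 46.190451 − (+3.362e-02/-7.458e-01) = 46.235528
iter 3: u=1.003254  f(a)=+5.235e-05  f'(a)=-7.434e-01  a ← 46.235528 − (+5.235e-05/-7.434e-01) = 46.235599
iter 4: u=1.003253  f(a)=+1.274e-10  f'(a)=-7.434e-01  a ← 46.235599 − (+1.274e-10/-7.434e-01) = 46.235599
iter 5: u=1.003253  f(a)=+0.000e+00  f'(a)=-7.434e-01  a ← 46.235599 − (+0.000e+00/-7.434e-01) = 46.235599
converged: |Δa| < 1e-12 after 5 iterations
sag = a·(cosh(S/(2a)) − 1) = 46.235599·(cosh(1.003253) − 1) = 25.286788
T_max/T_min = cosh(S/(2a)) = 1.546912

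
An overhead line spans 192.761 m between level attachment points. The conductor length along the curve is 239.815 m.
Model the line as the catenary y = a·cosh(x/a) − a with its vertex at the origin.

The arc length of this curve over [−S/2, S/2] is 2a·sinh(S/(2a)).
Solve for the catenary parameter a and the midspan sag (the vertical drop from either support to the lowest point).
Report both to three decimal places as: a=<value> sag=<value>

seed: a₀ = √(S³/(24(L−S))) = √(192.761³/(24·47.054)) = 79.638828
iter 1: u=1.210220  f(a)=+3.568e+00  f'(a)=-1.364e+00  a ← 79.638828 − (+3.568e+00/-1.364e+00) = 82.254900
iter 2: u=1.171730  f(a)=+1.834e-01  f'(a)=-1.227e+00  a ← 82.254900 − (+1.834e-01/-1.227e+00) = 82.404335
iter 3: u=1.169605  f(a)=+5.423e-04  f'(a)=-1.220e+00  a ← 82.404335 − (+5.423e-04/-1.220e+00) = 82.404780
iter 4: u=1.169598  f(a)=+4.774e-09  f'(a)=-1.220e+00  a ← 82.404780 − (+4.774e-09/-1.220e+00) = 82.404780
iter 5: u=1.169598  f(a)=+2.842e-14  f'(a)=-1.220e+00  a ← 82.404780 − (+2.842e-14/-1.220e+00) = 82.404780
converged: |Δa| < 1e-12 after 5 iterations
sag = a·(cosh(S/(2a)) − 1) = 82.404780·(cosh(1.169598) − 1) = 63.088713
T_max/T_min = cosh(S/(2a)) = 1.765595

a=82.405 sag=63.089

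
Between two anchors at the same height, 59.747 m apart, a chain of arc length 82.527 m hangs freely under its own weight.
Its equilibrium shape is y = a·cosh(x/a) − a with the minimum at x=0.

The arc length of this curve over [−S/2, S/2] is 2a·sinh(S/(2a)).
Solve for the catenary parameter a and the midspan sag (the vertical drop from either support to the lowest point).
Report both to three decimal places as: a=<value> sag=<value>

seed: a₀ = √(S³/(24(L−S))) = √(59.747³/(24·22.780)) = 19.751118
iter 1: u=1.512497  f(a)=+2.752e+00  f'(a)=-2.879e+00  a ← 19.751118 − (+2.752e+00/-2.879e+00) = 20.706931
iter 2: u=1.442681  f(a)=+2.124e-01  f'(a)=-2.451e+00  a ← 20.706931 − (+2.124e-01/-2.451e+00) = 20.793599
iter 3: u=1.436668  f(a)=+1.499e-03  f'(a)=-2.416e+00  a ← 20.793599 − (+1.499e-03/-2.416e+00) = 20.794219
iter 4: u=1.436625  f(a)=+7.579e-08  f'(a)=-2.416e+00  a ← 20.794219 − (+7.579e-08/-2.416e+00) = 20.794220
iter 5: u=1.436625  f(a)=+0.000e+00  f'(a)=-2.416e+00  a ← 20.794220 − (+0.000e+00/-2.416e+00) = 20.794220
converged: |Δa| < 1e-12 after 5 iterations
sag = a·(cosh(S/(2a)) − 1) = 20.794220·(cosh(1.436625) − 1) = 25.412663
T_max/T_min = cosh(S/(2a)) = 2.222102

a=20.794 sag=25.413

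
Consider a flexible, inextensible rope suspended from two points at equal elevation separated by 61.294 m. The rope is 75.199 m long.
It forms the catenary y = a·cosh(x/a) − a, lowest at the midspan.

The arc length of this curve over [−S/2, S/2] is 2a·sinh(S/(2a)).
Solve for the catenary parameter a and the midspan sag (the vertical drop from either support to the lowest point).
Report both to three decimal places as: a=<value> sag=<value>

a=27.119 sag=19.240

seed: a₀ = √(S³/(24(L−S))) = √(61.294³/(24·13.905)) = 26.268534
iter 1: u=1.166681  f(a)=+9.776e-01  f'(a)=-1.210e+00  a ← 26.268534 − (+9.776e-01/-1.210e+00) = 27.076483
iter 2: u=1.131868  f(a)=+4.692e-02  f'(a)=-1.096e+00  a ← 27.076483 − (+4.692e-02/-1.096e+00) = 27.119274
iter 3: u=1.130082  f(a)=+1.201e-04  f'(a)=-1.091e+00  a ← 27.119274 − (+1.201e-04/-1.091e+00) = 27.119384
iter 4: u=1.130077  f(a)=+7.917e-10  f'(a)=-1.091e+00  a ← 27.119384 − (+7.917e-10/-1.091e+00) = 27.119384
iter 5: u=1.130077  f(a)=+1.421e-14  f'(a)=-1.091e+00  a ← 27.119384 − (+1.421e-14/-1.091e+00) = 27.119384
converged: |Δa| < 1e-12 after 5 iterations
sag = a·(cosh(S/(2a)) − 1) = 27.119384·(cosh(1.130077) − 1) = 19.239902
T_max/T_min = cosh(S/(2a)) = 1.709452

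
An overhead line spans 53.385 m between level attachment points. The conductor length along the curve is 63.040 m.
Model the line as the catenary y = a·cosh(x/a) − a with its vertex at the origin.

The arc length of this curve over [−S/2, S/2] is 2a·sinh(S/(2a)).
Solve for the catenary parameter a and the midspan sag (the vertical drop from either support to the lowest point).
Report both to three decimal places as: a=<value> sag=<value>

a=26.292 sag=14.754

seed: a₀ = √(S³/(24(L−S))) = √(53.385³/(24·9.655)) = 25.624011
iter 1: u=1.041699  f(a)=+5.376e-01  f'(a)=-8.386e-01  a ← 25.624011 − (+5.376e-01/-8.386e-01) = 26.265069
iter 2: u=1.016274  f(a)=+2.084e-02  f'(a)=-7.747e-01  a ← 26.265069 − (+2.084e-02/-7.747e-01) = 26.291962
iter 3: u=1.015234  f(a)=+3.409e-05  f'(a)=-7.722e-01  a ← 26.291962 − (+3.409e-05/-7.722e-01) = 26.292006
iter 4: u=1.015233  f(a)=+9.160e-11  f'(a)=-7.722e-01  a ← 26.292006 − (+9.160e-11/-7.722e-01) = 26.292006
iter 5: u=1.015233  f(a)=+0.000e+00  f'(a)=-7.722e-01  a ← 26.292006 − (+0.000e+00/-7.722e-01) = 26.292006
converged: |Δa| < 1e-12 after 5 iterations
sag = a·(cosh(S/(2a)) − 1) = 26.292006·(cosh(1.015233) − 1) = 14.754065
T_max/T_min = cosh(S/(2a)) = 1.561162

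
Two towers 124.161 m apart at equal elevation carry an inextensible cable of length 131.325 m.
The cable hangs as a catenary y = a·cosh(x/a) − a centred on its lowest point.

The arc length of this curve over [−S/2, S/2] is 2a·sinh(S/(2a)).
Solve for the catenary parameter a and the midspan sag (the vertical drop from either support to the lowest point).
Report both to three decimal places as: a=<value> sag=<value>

seed: a₀ = √(S³/(24(L−S))) = √(124.161³/(24·7.164)) = 105.510187
iter 1: u=0.588384  f(a)=+1.250e-01  f'(a)=-1.406e-01  a ← 105.510187 − (+1.250e-01/-1.406e-01) = 106.399750
iter 2: u=0.583465  f(a)=+1.599e-03  f'(a)=-1.370e-01  a ← 106.399750 − (+1.599e-03/-1.370e-01) = 106.411423
iter 3: u=0.583401  f(a)=+2.690e-07  f'(a)=-1.369e-01  a ← 106.411423 − (+2.690e-07/-1.369e-01) = 106.411425
iter 4: u=0.583401  f(a)=+2.842e-14  f'(a)=-1.369e-01  a ← 106.411425 − (+2.842e-14/-1.369e-01) = 106.411425
converged: |Δa| < 1e-12 after 4 iterations
sag = a·(cosh(S/(2a)) − 1) = 106.411425·(cosh(0.583401) − 1) = 18.628390
T_max/T_min = cosh(S/(2a)) = 1.175060

a=106.411 sag=18.628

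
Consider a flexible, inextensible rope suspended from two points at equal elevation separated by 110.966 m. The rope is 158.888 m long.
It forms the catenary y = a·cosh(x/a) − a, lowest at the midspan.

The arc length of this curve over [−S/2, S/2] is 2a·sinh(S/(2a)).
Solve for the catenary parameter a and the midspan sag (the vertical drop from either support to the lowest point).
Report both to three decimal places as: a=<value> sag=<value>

a=36.510 sag=50.922

seed: a₀ = √(S³/(24(L−S))) = √(110.966³/(24·47.922)) = 34.467661
iter 1: u=1.609712  f(a)=+6.606e+00  f'(a)=-3.571e+00  a ← 34.467661 − (+6.606e+00/-3.571e+00) = 36.317425
iter 2: u=1.527724  f(a)=+5.690e-01  f'(a)=-2.980e+00  a ← 36.317425 − (+5.690e-01/-2.980e+00) = 36.508370
iter 3: u=1.519734  f(a)=+5.102e-03  f'(a)=-2.927e+00  a ← 36.508370 − (+5.102e-03/-2.927e+00) = 36.510113
iter 4: u=1.519661  f(a)=+4.183e-07  f'(a)=-2.926e+00  a ← 36.510113 − (+4.183e-07/-2.926e+00) = 36.510113
iter 5: u=1.519661  f(a)=-2.842e-14  f'(a)=-2.926e+00  a ← 36.510113 − (-2.842e-14/-2.926e+00) = 36.510113
converged: |Δa| < 1e-12 after 5 iterations
sag = a·(cosh(S/(2a)) − 1) = 36.510113·(cosh(1.519661) − 1) = 50.921789
T_max/T_min = cosh(S/(2a)) = 2.394731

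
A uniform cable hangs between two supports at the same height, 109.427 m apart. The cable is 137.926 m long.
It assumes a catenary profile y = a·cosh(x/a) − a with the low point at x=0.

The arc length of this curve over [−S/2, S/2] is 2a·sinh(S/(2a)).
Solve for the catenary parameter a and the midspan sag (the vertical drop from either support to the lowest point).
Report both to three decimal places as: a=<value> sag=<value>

seed: a₀ = √(S³/(24(L−S))) = √(109.427³/(24·28.499)) = 43.768968
iter 1: u=1.250052  f(a)=+2.311e+00  f'(a)=-1.517e+00  a ← 43.768968 − (+2.311e+00/-1.517e+00) = 45.292160
iter 2: u=1.208013  f(a)=+1.261e-01  f'(a)=-1.356e+00  a ← 45.292160 − (+1.261e-01/-1.356e+00) = 45.385187
iter 3: u=1.205537  f(a)=+4.236e-04  f'(a)=-1.347e+00  a ← 45.385187 − (+4.236e-04/-1.347e+00) = 45.385501
iter 4: u=1.205528  f(a)=+4.814e-09  f'(a)=-1.347e+00  a ← 45.385501 − (+4.814e-09/-1.347e+00) = 45.385501
iter 5: u=1.205528  f(a)=-2.842e-14  f'(a)=-1.347e+00  a ← 45.385501 − (-2.842e-14/-1.347e+00) = 45.385501
converged: |Δa| < 1e-12 after 5 iterations
sag = a·(cosh(S/(2a)) − 1) = 45.385501·(cosh(1.205528) − 1) = 37.171988
T_max/T_min = cosh(S/(2a)) = 1.819028

a=45.386 sag=37.172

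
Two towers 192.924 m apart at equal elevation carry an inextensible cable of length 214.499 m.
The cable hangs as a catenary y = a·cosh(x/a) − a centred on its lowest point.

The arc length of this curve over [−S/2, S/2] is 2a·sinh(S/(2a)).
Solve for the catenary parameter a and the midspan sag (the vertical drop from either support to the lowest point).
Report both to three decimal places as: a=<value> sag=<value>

a=119.687 sag=41.022

seed: a₀ = √(S³/(24(L−S))) = √(192.924³/(24·21.575)) = 117.760154
iter 1: u=0.819140  f(a)=+7.355e-01  f'(a)=-3.916e-01  a ← 117.760154 − (+7.355e-01/-3.916e-01) = 119.638323
iter 2: u=0.806280  f(a)=+1.797e-02  f'(a)=-3.727e-01  a ← 119.638323 − (+1.797e-02/-3.727e-01) = 119.686529
iter 3: u=0.805955  f(a)=+1.131e-05  f'(a)=-3.722e-01  a ← 119.686529 − (+1.131e-05/-3.722e-01) = 119.686559
iter 4: u=0.805955  f(a)=+4.462e-12  f'(a)=-3.722e-01  a ← 119.686559 − (+4.462e-12/-3.722e-01) = 119.686559
converged: |Δa| < 1e-12 after 4 iterations
sag = a·(cosh(S/(2a)) − 1) = 119.686559·(cosh(0.805955) − 1) = 41.022270
T_max/T_min = cosh(S/(2a)) = 1.342748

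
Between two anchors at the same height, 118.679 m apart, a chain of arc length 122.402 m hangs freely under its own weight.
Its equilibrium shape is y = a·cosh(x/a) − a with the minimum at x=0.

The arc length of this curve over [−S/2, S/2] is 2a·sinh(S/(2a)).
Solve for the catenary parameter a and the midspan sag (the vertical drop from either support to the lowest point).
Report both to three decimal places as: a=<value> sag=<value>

a=137.415 sag=13.013

seed: a₀ = √(S³/(24(L−S))) = √(118.679³/(24·3.723)) = 136.775616
iter 1: u=0.433846  f(a)=+3.519e-02  f'(a)=-5.547e-02  a ← 136.775616 − (+3.519e-02/-5.547e-02) = 137.410089
iter 2: u=0.431842  f(a)=+2.464e-04  f'(a)=-5.470e-02  a ← 137.410089 − (+2.464e-04/-5.470e-02) = 137.414594
iter 3: u=0.431828  f(a)=+1.227e-08  f'(a)=-5.469e-02  a ← 137.414594 − (+1.227e-08/-5.469e-02) = 137.414594
iter 4: u=0.431828  f(a)=-1.421e-14  f'(a)=-5.469e-02  a ← 137.414594 − (-1.421e-14/-5.469e-02) = 137.414594
converged: |Δa| < 1e-12 after 4 iterations
sag = a·(cosh(S/(2a)) − 1) = 137.414594·(cosh(0.431828) − 1) = 13.012575
T_max/T_min = cosh(S/(2a)) = 1.094696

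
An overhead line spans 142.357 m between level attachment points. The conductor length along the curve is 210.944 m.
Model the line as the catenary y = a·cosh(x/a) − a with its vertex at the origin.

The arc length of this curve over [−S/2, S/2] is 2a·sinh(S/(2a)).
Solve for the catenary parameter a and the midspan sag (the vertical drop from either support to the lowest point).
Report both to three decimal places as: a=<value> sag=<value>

seed: a₀ = √(S³/(24(L−S))) = √(142.357³/(24·68.587)) = 41.864096
iter 1: u=1.700228  f(a)=+1.062e+01  f'(a)=-4.327e+00  a ← 41.864096 − (+1.062e+01/-4.327e+00) = 44.319328
iter 2: u=1.606037  f(a)=+1.006e+00  f'(a)=-3.543e+00  a ← 44.319328 − (+1.006e+00/-3.543e+00) = 44.603370
iter 3: u=1.595810  f(a)=+1.112e-02  f'(a)=-3.465e+00  a ← 44.603370 − (+1.112e-02/-3.465e+00) = 44.606578
iter 4: u=1.595695  f(a)=+1.389e-06  f'(a)=-3.464e+00  a ← 44.606578 − (+1.389e-06/-3.464e+00) = 44.606578
iter 5: u=1.595695  f(a)=+0.000e+00  f'(a)=-3.464e+00  a ← 44.606578 − (+0.000e+00/-3.464e+00) = 44.606578
converged: |Δa| < 1e-12 after 5 iterations
sag = a·(cosh(S/(2a)) − 1) = 44.606578·(cosh(1.595695) − 1) = 69.910187
T_max/T_min = cosh(S/(2a)) = 2.567262

a=44.607 sag=69.910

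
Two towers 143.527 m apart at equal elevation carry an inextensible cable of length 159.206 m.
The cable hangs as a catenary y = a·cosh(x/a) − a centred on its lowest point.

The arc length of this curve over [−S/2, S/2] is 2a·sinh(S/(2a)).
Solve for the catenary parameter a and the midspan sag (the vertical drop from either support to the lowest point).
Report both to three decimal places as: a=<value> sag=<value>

seed: a₀ = √(S³/(24(L−S))) = √(143.527³/(24·15.679)) = 88.641197
iter 1: u=0.809595  f(a)=+5.219e-01  f'(a)=-3.775e-01  a ← 88.641197 − (+5.219e-01/-3.775e-01) = 90.023788
iter 2: u=0.797162  f(a)=+1.246e-02  f'(a)=-3.597e-01  a ← 90.023788 − (+1.246e-02/-3.597e-01) = 90.058437
iter 3: u=0.796855  f(a)=+7.490e-06  f'(a)=-3.592e-01  a ← 90.058437 − (+7.490e-06/-3.592e-01) = 90.058458
iter 4: u=0.796855  f(a)=+2.700e-12  f'(a)=-3.592e-01  a ← 90.058458 − (+2.700e-12/-3.592e-01) = 90.058458
converged: |Δa| < 1e-12 after 4 iterations
sag = a·(cosh(S/(2a)) − 1) = 90.058458·(cosh(0.796855) − 1) = 30.137896
T_max/T_min = cosh(S/(2a)) = 1.334648

a=90.058 sag=30.138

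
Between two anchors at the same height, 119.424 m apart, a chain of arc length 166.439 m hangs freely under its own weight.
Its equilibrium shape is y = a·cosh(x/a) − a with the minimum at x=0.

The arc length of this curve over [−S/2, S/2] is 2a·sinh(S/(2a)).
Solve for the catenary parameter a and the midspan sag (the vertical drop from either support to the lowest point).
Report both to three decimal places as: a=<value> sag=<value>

seed: a₀ = √(S³/(24(L−S))) = √(119.424³/(24·47.015)) = 38.852018
iter 1: u=1.536909  f(a)=+5.875e+00  f'(a)=-3.042e+00  a ← 38.852018 − (+5.875e+00/-3.042e+00) = 40.783278
iter 2: u=1.464129  f(a)=+4.665e-01  f'(a)=-2.577e+00  a ← 40.783278 − (+4.665e-01/-2.577e+00) = 40.964325
iter 3: u=1.457659  f(a)=+3.501e-03  f'(a)=-2.538e+00  a ← 40.964325 − (+3.501e-03/-2.538e+00) = 40.965705
iter 4: u=1.457609  f(a)=+2.005e-07  f'(a)=-2.538e+00  a ← 40.965705 − (+2.005e-07/-2.538e+00) = 40.965705
iter 5: u=1.457609  f(a)=+0.000e+00  f'(a)=-2.538e+00  a ← 40.965705 − (+0.000e+00/-2.538e+00) = 40.965705
converged: |Δa| < 1e-12 after 5 iterations
sag = a·(cosh(S/(2a)) − 1) = 40.965705·(cosh(1.457609) − 1) = 51.790288
T_max/T_min = cosh(S/(2a)) = 2.264235

a=40.966 sag=51.790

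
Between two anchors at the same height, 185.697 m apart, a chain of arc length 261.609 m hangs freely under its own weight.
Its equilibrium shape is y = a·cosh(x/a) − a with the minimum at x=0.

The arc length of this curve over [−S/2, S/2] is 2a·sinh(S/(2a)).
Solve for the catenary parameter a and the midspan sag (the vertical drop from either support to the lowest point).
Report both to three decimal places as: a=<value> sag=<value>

a=62.625 sag=82.398

seed: a₀ = √(S³/(24(L−S))) = √(185.697³/(24·75.912)) = 59.285228
iter 1: u=1.566132  f(a)=+9.872e+00  f'(a)=-3.247e+00  a ← 59.285228 − (+9.872e+00/-3.247e+00) = 62.326026
iter 2: u=1.489723  f(a)=+8.104e-01  f'(a)=-2.734e+00  a ← 62.326026 − (+8.104e-01/-2.734e+00) = 62.622482
iter 3: u=1.482670  f(a)=+6.540e-03  f'(a)=-2.690e+00  a ← 62.622482 − (+6.540e-03/-2.690e+00) = 62.624914
iter 4: u=1.482613  f(a)=+4.335e-07  f'(a)=-2.689e+00  a ← 62.624914 − (+4.335e-07/-2.689e+00) = 62.624914
iter 5: u=1.482613  f(a)=+5.684e-14  f'(a)=-2.689e+00  a ← 62.624914 − (+5.684e-14/-2.689e+00) = 62.624914
converged: |Δa| < 1e-12 after 5 iterations
sag = a·(cosh(S/(2a)) − 1) = 62.624914·(cosh(1.482613) − 1) = 82.398178
T_max/T_min = cosh(S/(2a)) = 2.315741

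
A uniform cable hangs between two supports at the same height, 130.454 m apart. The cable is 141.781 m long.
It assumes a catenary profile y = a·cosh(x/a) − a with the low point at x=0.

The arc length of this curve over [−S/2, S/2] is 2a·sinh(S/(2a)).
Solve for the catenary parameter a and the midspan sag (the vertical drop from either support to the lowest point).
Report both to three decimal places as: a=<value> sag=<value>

seed: a₀ = √(S³/(24(L−S))) = √(130.454³/(24·11.327)) = 90.369739
iter 1: u=0.721779  f(a)=+2.987e-01  f'(a)=-2.640e-01  a ← 90.369739 − (+2.987e-01/-2.640e-01) = 91.501370
iter 2: u=0.712853  f(a)=+5.704e-03  f'(a)=-2.540e-01  a ← 91.501370 − (+5.704e-03/-2.540e-01) = 91.523828
iter 3: u=0.712678  f(a)=+2.169e-06  f'(a)=-2.538e-01  a ← 91.523828 − (+2.169e-06/-2.538e-01) = 91.523836
iter 4: u=0.712678  f(a)=+3.126e-13  f'(a)=-2.538e-01  a ← 91.523836 − (+3.126e-13/-2.538e-01) = 91.523836
converged: |Δa| < 1e-12 after 4 iterations
sag = a·(cosh(S/(2a)) − 1) = 91.523836·(cosh(0.712678) − 1) = 24.243498
T_max/T_min = cosh(S/(2a)) = 1.264887

a=91.524 sag=24.243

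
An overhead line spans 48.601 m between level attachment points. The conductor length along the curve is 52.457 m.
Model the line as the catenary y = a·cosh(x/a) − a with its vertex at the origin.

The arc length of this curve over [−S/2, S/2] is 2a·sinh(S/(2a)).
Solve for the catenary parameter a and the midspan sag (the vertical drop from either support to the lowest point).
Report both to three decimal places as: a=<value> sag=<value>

seed: a₀ = √(S³/(24(L−S))) = √(48.601³/(24·3.856)) = 35.220351
iter 1: u=0.689956  f(a)=+9.283e-02  f'(a)=-2.296e-01  a ← 35.220351 − (+9.283e-02/-2.296e-01) = 35.624711
iter 2: u=0.682125  f(a)=+1.623e-03  f'(a)=-2.216e-01  a ← 35.624711 − (+1.623e-03/-2.216e-01) = 35.632034
iter 3: u=0.681985  f(a)=+5.156e-07  f'(a)=-2.215e-01  a ← 35.632034 − (+5.156e-07/-2.215e-01) = 35.632036
iter 4: u=0.681985  f(a)=+4.974e-14  f'(a)=-2.215e-01  a ← 35.632036 − (+4.974e-14/-2.215e-01) = 35.632036
converged: |Δa| < 1e-12 after 4 iterations
sag = a·(cosh(S/(2a)) − 1) = 35.632036·(cosh(0.681985) − 1) = 8.612469
T_max/T_min = cosh(S/(2a)) = 1.241706

a=35.632 sag=8.612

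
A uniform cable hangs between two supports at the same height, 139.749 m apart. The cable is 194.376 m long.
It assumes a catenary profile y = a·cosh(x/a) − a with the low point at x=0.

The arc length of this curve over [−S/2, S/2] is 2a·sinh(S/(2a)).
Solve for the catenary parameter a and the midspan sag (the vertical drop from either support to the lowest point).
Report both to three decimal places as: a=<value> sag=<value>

a=48.092 sag=60.344

seed: a₀ = √(S³/(24(L−S))) = √(139.749³/(24·54.627)) = 45.626144
iter 1: u=1.531457  f(a)=+6.776e+00  f'(a)=-3.005e+00  a ← 45.626144 − (+6.776e+00/-3.005e+00) = 47.880708
iter 2: u=1.459346  f(a)=+5.346e-01  f'(a)=-2.548e+00  a ← 47.880708 − (+5.346e-01/-2.548e+00) = 48.090506
iter 3: u=1.452979  f(a)=+3.958e-03  f'(a)=-2.511e+00  a ← 48.090506 − (+3.958e-03/-2.511e+00) = 48.092082
iter 4: u=1.452931  f(a)=+2.205e-07  f'(a)=-2.510e+00  a ← 48.092082 − (+2.205e-07/-2.510e+00) = 48.092082
iter 5: u=1.452931  f(a)=+2.842e-14  f'(a)=-2.510e+00  a ← 48.092082 − (+2.842e-14/-2.510e+00) = 48.092082
converged: |Δa| < 1e-12 after 5 iterations
sag = a·(cosh(S/(2a)) − 1) = 48.092082·(cosh(1.452931) − 1) = 60.343870
T_max/T_min = cosh(S/(2a)) = 2.254757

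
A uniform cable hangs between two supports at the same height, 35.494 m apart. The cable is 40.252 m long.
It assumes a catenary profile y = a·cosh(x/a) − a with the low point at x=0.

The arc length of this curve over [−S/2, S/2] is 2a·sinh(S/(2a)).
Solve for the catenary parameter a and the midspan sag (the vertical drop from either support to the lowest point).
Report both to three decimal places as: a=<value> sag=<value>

seed: a₀ = √(S³/(24(L−S))) = √(35.494³/(24·4.758)) = 19.788578
iter 1: u=0.896831  f(a)=+1.950e-01  f'(a)=-5.207e-01  a ← 19.788578 − (+1.950e-01/-5.207e-01) = 20.163177
iter 2: u=0.880169  f(a)=+5.676e-03  f'(a)=-4.908e-01  a ← 20.163177 − (+5.676e-03/-4.908e-01) = 20.174742
iter 3: u=0.879664  f(a)=+5.127e-06  f'(a)=-4.899e-01  a ← 20.174742 − (+5.127e-06/-4.899e-01) = 20.174753
iter 4: u=0.879664  f(a)=+4.185e-12  f'(a)=-4.899e-01  a ← 20.174753 − (+4.185e-12/-4.899e-01) = 20.174753
converged: |Δa| < 1e-12 after 4 iterations
sag = a·(cosh(S/(2a)) − 1) = 20.174753·(cosh(0.879664) − 1) = 8.322204
T_max/T_min = cosh(S/(2a)) = 1.412506

a=20.175 sag=8.322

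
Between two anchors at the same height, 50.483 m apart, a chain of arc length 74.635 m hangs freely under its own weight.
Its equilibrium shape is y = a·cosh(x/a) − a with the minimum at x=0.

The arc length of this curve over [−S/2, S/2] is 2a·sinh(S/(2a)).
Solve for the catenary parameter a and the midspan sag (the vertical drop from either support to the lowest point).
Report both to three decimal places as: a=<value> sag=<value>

seed: a₀ = √(S³/(24(L−S))) = √(50.483³/(24·24.152)) = 14.898260
iter 1: u=1.694258  f(a)=+3.713e+00  f'(a)=-4.274e+00  a ← 14.898260 − (+3.713e+00/-4.274e+00) = 15.767091
iter 2: u=1.600898  f(a)=+3.496e-01  f'(a)=-3.504e+00  a ← 15.767091 − (+3.496e-01/-3.504e+00) = 15.866871
iter 3: u=1.590830  f(a)=+3.810e-03  f'(a)=-3.428e+00  a ← 15.866871 − (+3.810e-03/-3.428e+00) = 15.867983
iter 4: u=1.590719  f(a)=+4.635e-07  f'(a)=-3.427e+00  a ← 15.867983 − (+4.635e-07/-3.427e+00) = 15.867983
iter 5: u=1.590719  f(a)=+0.000e+00  f'(a)=-3.427e+00  a ← 15.867983 − (+0.000e+00/-3.427e+00) = 15.867983
converged: |Δa| < 1e-12 after 5 iterations
sag = a·(cosh(S/(2a)) − 1) = 15.867983·(cosh(1.590719) − 1) = 24.683080
T_max/T_min = cosh(S/(2a)) = 2.555527

a=15.868 sag=24.683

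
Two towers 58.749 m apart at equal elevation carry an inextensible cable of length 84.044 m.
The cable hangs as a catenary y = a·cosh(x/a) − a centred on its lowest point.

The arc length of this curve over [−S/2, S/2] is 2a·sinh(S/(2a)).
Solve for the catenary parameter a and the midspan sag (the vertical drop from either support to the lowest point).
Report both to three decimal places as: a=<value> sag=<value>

seed: a₀ = √(S³/(24(L−S))) = √(58.749³/(24·25.295)) = 18.275857
iter 1: u=1.607284  f(a)=+3.476e+00  f'(a)=-3.552e+00  a ← 18.275857 − (+3.476e+00/-3.552e+00) = 19.254235
iter 2: u=1.525612  f(a)=+2.986e-01  f'(a)=-2.966e+00  a ← 19.254235 − (+2.986e-01/-2.966e+00) = 19.354913
iter 3: u=1.517677  f(a)=+2.662e-03  f'(a)=-2.913e+00  a ← 19.354913 − (+2.662e-03/-2.913e+00) = 19.355826
iter 4: u=1.517605  f(a)=+2.157e-07  f'(a)=-2.913e+00  a ← 19.355826 − (+2.157e-07/-2.913e+00) = 19.355826
iter 5: u=1.517605  f(a)=+1.421e-14  f'(a)=-2.913e+00  a ← 19.355826 − (+1.421e-14/-2.913e+00) = 19.355826
converged: |Δa| < 1e-12 after 5 iterations
sag = a·(cosh(S/(2a)) − 1) = 19.355826·(cosh(1.517605) − 1) = 26.909674
T_max/T_min = cosh(S/(2a)) = 2.390262

a=19.356 sag=26.910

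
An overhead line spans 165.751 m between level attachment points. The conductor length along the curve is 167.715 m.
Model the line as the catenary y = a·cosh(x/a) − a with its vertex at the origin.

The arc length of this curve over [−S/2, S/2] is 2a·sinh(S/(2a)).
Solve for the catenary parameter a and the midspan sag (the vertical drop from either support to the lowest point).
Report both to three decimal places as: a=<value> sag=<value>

a=311.370 sag=11.095

seed: a₀ = √(S³/(24(L−S))) = √(165.751³/(24·1.964)) = 310.819225
iter 1: u=0.266636  f(a)=+6.993e-03  f'(a)=-1.273e-02  a ← 310.819225 − (+6.993e-03/-1.273e-02) = 311.368684
iter 2: u=0.266165  f(a)=+1.859e-05  f'(a)=-1.266e-02  a ← 311.368684 − (+1.859e-05/-1.266e-02) = 311.370152
iter 3: u=0.266164  f(a)=+1.322e-10  f'(a)=-1.266e-02  a ← 311.370152 − (+1.322e-10/-1.266e-02) = 311.370152
iter 4: u=0.266164  f(a)=+0.000e+00  f'(a)=-1.266e-02  a ← 311.370152 − (+0.000e+00/-1.266e-02) = 311.370152
converged: |Δa| < 1e-12 after 4 iterations
sag = a·(cosh(S/(2a)) − 1) = 311.370152·(cosh(0.266164) − 1) = 11.094500
T_max/T_min = cosh(S/(2a)) = 1.035631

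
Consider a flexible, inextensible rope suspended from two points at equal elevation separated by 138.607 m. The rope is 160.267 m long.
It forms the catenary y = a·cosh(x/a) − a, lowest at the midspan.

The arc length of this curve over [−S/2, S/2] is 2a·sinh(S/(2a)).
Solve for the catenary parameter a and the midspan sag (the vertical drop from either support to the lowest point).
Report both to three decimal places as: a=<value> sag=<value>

a=73.192 sag=35.336

seed: a₀ = √(S³/(24(L−S))) = √(138.607³/(24·21.660)) = 71.571958
iter 1: u=0.968305  f(a)=+1.038e+00  f'(a)=-6.639e-01  a ← 71.571958 − (+1.038e+00/-6.639e-01) = 73.135938
iter 2: u=0.947598  f(a)=+3.501e-02  f'(a)=-6.199e-01  a ← 73.135938 − (+3.501e-02/-6.199e-01) = 73.192423
iter 3: u=0.946867  f(a)=+4.288e-05  f'(a)=-6.183e-01  a ← 73.192423 − (+4.288e-05/-6.183e-01) = 73.192492
iter 4: u=0.946866  f(a)=+6.449e-11  f'(a)=-6.183e-01  a ← 73.192492 − (+6.449e-11/-6.183e-01) = 73.192492
iter 5: u=0.946866  f(a)=+2.842e-14  f'(a)=-6.183e-01  a ← 73.192492 − (+2.842e-14/-6.183e-01) = 73.192492
converged: |Δa| < 1e-12 after 5 iterations
sag = a·(cosh(S/(2a)) − 1) = 73.192492·(cosh(0.946866) − 1) = 35.336392
T_max/T_min = cosh(S/(2a)) = 1.482787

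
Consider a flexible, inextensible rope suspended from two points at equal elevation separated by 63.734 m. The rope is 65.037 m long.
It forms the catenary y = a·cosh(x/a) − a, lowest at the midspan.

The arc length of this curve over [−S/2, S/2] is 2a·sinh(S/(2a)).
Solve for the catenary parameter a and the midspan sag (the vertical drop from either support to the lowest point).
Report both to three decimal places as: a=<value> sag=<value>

a=91.265 sag=5.620

seed: a₀ = √(S³/(24(L−S))) = √(63.734³/(24·1.303)) = 90.986914
iter 1: u=0.350237  f(a)=+8.015e-03  f'(a)=-2.899e-02  a ← 90.986914 − (+8.015e-03/-2.899e-02) = 91.263350
iter 2: u=0.349176  f(a)=+3.667e-05  f'(a)=-2.873e-02  a ← 91.263350 − (+3.667e-05/-2.873e-02) = 91.264626
iter 3: u=0.349171  f(a)=+7.757e-10  f'(a)=-2.873e-02  a ← 91.264626 − (+7.757e-10/-2.873e-02) = 91.264626
iter 4: u=0.349171  f(a)=-1.421e-14  f'(a)=-2.873e-02  a ← 91.264626 − (-1.421e-14/-2.873e-02) = 91.264626
converged: |Δa| < 1e-12 after 4 iterations
sag = a·(cosh(S/(2a)) − 1) = 91.264626·(cosh(0.349171) − 1) = 5.620279
T_max/T_min = cosh(S/(2a)) = 1.061582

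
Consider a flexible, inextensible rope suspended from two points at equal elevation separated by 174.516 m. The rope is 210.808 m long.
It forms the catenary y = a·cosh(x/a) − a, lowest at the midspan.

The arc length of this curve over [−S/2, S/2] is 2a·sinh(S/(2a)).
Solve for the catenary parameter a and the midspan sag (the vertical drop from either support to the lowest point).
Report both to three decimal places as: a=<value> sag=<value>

seed: a₀ = √(S³/(24(L−S))) = √(174.516³/(24·36.292)) = 78.116325
iter 1: u=1.117026  f(a)=+2.333e+00  f'(a)=-1.050e+00  a ← 78.116325 − (+2.333e+00/-1.050e+00) = 80.337001
iter 2: u=1.086150  f(a)=+1.032e-01  f'(a)=-9.594e-01  a ← 80.337001 − (+1.032e-01/-9.594e-01) = 80.444537
iter 3: u=1.084698  f(a)=+2.225e-04  f'(a)=-9.552e-01  a ← 80.444537 − (+2.225e-04/-9.552e-01) = 80.444770
iter 4: u=1.084695  f(a)=+1.040e-09  f'(a)=-9.552e-01  a ← 80.444770 − (+1.040e-09/-9.552e-01) = 80.444770
iter 5: u=1.084695  f(a)=+2.842e-14  f'(a)=-9.552e-01  a ← 80.444770 − (+2.842e-14/-9.552e-01) = 80.444770
converged: |Δa| < 1e-12 after 5 iterations
sag = a·(cosh(S/(2a)) − 1) = 80.444770·(cosh(1.084695) − 1) = 52.149967
T_max/T_min = cosh(S/(2a)) = 1.648270

a=80.445 sag=52.150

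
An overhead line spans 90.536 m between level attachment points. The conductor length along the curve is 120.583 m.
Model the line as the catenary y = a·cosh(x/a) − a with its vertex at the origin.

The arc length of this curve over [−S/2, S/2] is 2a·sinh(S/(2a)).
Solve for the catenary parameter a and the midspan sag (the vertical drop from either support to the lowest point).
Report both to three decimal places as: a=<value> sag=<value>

a=33.568 sag=35.438

seed: a₀ = √(S³/(24(L−S))) = √(90.536³/(24·30.047)) = 32.079366
iter 1: u=1.411125  f(a)=+3.137e+00  f'(a)=-2.274e+00  a ← 32.079366 − (+3.137e+00/-2.274e+00) = 33.459153
iter 2: u=1.352933  f(a)=+2.138e-01  f'(a)=-1.974e+00  a ← 33.459153 − (+2.138e-01/-1.974e+00) = 33.567470
iter 3: u=1.348568  f(a)=+1.153e-03  f'(a)=-1.952e+00  a ← 33.567470 − (+1.153e-03/-1.952e+00) = 33.568060
iter 4: u=1.348544  f(a)=+3.394e-08  f'(a)=-1.952e+00  a ← 33.568060 − (+3.394e-08/-1.952e+00) = 33.568060
iter 5: u=1.348544  f(a)=+0.000e+00  f'(a)=-1.952e+00  a ← 33.568060 − (+0.000e+00/-1.952e+00) = 33.568060
converged: |Δa| < 1e-12 after 5 iterations
sag = a·(cosh(S/(2a)) − 1) = 33.568060·(cosh(1.348544) − 1) = 35.438314
T_max/T_min = cosh(S/(2a)) = 2.055715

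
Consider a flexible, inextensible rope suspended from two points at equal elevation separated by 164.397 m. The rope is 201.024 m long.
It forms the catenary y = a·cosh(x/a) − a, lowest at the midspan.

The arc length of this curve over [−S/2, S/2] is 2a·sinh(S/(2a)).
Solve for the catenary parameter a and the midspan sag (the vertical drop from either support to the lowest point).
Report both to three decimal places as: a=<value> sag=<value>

a=73.358 sag=51.077

seed: a₀ = √(S³/(24(L−S))) = √(164.397³/(24·36.627)) = 71.094260
iter 1: u=1.156190  f(a)=+2.527e+00  f'(a)=-1.175e+00  a ← 71.094260 − (+2.527e+00/-1.175e+00) = 73.245573
iter 2: u=1.122232  f(a)=+1.193e-01  f'(a)=-1.066e+00  a ← 73.245573 − (+1.193e-01/-1.066e+00) = 73.357412
iter 3: u=1.120521  f(a)=+2.946e-04  f'(a)=-1.061e+00  a ← 73.357412 − (+2.946e-04/-1.061e+00) = 73.357690
iter 4: u=1.120516  f(a)=+1.808e-09  f'(a)=-1.061e+00  a ← 73.357690 − (+1.808e-09/-1.061e+00) = 73.357690
iter 5: u=1.120516  f(a)=+2.842e-14  f'(a)=-1.061e+00  a ← 73.357690 − (+2.842e-14/-1.061e+00) = 73.357690
converged: |Δa| < 1e-12 after 5 iterations
sag = a·(cosh(S/(2a)) − 1) = 73.357690·(cosh(1.120516) − 1) = 51.077083
T_max/T_min = cosh(S/(2a)) = 1.696274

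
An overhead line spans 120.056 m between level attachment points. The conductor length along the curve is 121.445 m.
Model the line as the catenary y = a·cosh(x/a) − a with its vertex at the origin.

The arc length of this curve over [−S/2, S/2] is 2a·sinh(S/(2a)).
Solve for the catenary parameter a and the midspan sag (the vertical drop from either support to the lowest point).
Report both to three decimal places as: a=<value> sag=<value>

a=228.229 sag=7.940

seed: a₀ = √(S³/(24(L−S))) = √(120.056³/(24·1.389)) = 227.834276
iter 1: u=0.263472  f(a)=+4.829e-03  f'(a)=-1.228e-02  a ← 227.834276 − (+4.829e-03/-1.228e-02) = 228.227586
iter 2: u=0.263018  f(a)=+1.253e-05  f'(a)=-1.221e-02  a ← 228.227586 − (+1.253e-05/-1.221e-02) = 228.228612
iter 3: u=0.263017  f(a)=+8.492e-11  f'(a)=-1.221e-02  a ← 228.228612 − (+8.492e-11/-1.221e-02) = 228.228612
iter 4: u=0.263017  f(a)=-1.421e-14  f'(a)=-1.221e-02  a ← 228.228612 − (-1.421e-14/-1.221e-02) = 228.228612
converged: |Δa| < 1e-12 after 4 iterations
sag = a·(cosh(S/(2a)) − 1) = 228.228612·(cosh(0.263017) − 1) = 7.939805
T_max/T_min = cosh(S/(2a)) = 1.034789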